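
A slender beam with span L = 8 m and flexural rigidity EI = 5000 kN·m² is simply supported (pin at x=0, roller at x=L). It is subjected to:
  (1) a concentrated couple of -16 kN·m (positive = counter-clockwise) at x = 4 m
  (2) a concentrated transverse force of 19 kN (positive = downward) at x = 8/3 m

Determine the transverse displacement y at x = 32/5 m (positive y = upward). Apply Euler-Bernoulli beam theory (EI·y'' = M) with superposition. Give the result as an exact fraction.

Load 1 — applied couple M₀=-16 kN·m at a=4 m (b=L-a=4):
  y_1 = (M₀x³/(6L)-M₀(x-a)²/2+C₁x)/EI  [x>a] with C₁=M₀(3b²-L²)/(6L)=16/3 = ((-16)·(32/5)³/(6·8)-(-16)·((32/5)-4)²/2+(16/3)·(32/5))/5000 = -112/78125 m
Load 2 — point force P=19 kN at a=8/3 m (b=L-a=16/3):
  y_2 = -Pa(L-x)(2Lx-a²-x²)/(6LEI)  [x>a] = -19·(8/3)·(8-(32/5))·(2·8·(32/5)-(8/3)²-(32/5)²)/(6·8·5000) = -116128/6328125 m
Superposition: y = Σ y_i = -5008/253125 m ≈ -0.019785 m

y(32/5) = -5008/253125 m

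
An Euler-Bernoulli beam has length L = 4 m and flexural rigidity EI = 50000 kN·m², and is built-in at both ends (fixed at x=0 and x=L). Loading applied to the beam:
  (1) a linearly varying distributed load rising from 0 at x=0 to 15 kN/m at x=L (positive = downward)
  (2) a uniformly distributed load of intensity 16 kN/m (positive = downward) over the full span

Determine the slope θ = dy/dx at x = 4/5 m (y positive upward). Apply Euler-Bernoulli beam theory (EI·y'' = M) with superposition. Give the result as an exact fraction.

θ(4/5) = -92/390625 rad

Load 1 — triangular load w₀=15 kN/m (0→w₀ over full span):
  θ_1 = -w₀(2x(L-x)(L-2x)(x+2L)+x²(L-x)²)/(120LEI) = -15·(2·(4/5)·(4-(4/5))·(4-2·(4/5))·((4/5)+2·4)+(4/5)²·(4-(4/5))²)/(120·4·50000) = -28/390625 rad
Load 2 — uniform load w=16 kN/m over full span:
  θ_2 = -wx(L-x)(L-2x)/(12EI) = -16·(4/5)·(4-(4/5))·(4-2·(4/5))/(12·50000) = -64/390625 rad
Superposition: θ = Σ θ_i = -92/390625 rad ≈ -0.000236 rad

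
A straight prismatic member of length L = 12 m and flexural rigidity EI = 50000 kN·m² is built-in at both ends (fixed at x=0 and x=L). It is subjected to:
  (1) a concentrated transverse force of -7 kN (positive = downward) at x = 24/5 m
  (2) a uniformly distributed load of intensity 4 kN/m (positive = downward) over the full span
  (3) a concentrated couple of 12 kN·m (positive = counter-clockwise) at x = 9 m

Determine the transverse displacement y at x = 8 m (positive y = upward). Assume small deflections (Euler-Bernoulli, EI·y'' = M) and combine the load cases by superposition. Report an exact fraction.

Load 1 — point force P=-7 kN at a=24/5 m (b=L-a=36/5):
  y_1 = -Pa²(L-x)²(3bL-(3b+a)(L-x))/(6L³EI)  [x>a] = -(-7)·(24/5)²·(12-8)²·(3·(36/5)·12-(3·(36/5)+(24/5))·(12-8))/(6·12³·50000) = 896/1171875 m
Load 2 — uniform load w=4 kN/m over full span:
  y_2 = -wx²(L-x)²/(24EI) = -4·8²·(12-8)²/(24·50000) = -32/9375 m
Load 3 — applied couple M₀=12 kN·m at a=9 m (b=L-a=3):
  y_3 = (R_Ax³/6 - M_Ax²/2)/EI  [x≤a] with R_A=9/8, M_A=15/4 = ((9/8)·8³/6 - (15/4)·8²/2)/50000 = -3/6250 m
Superposition: y = Σ y_i = -7333/2343750 m ≈ -0.003129 m

y(8) = -7333/2343750 m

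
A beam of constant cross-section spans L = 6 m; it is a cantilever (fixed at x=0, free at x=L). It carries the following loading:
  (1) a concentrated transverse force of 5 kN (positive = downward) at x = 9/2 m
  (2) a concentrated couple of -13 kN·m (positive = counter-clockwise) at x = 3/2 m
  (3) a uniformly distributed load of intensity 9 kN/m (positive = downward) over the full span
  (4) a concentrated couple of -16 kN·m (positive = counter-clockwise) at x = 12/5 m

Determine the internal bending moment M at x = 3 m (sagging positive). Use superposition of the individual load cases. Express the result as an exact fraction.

M(3) = -48 kN·m

Load 1 — point force P=5 kN at a=9/2 m (b=L-a=3/2):
  M_1 = -P(a-x)  [x≤a] = -5·((9/2)-3) = -15/2 kN·m
Load 2 — applied couple M₀=-13 kN·m at a=3/2 m (b=L-a=9/2):
  M_2 = 0  [x>a] = 0 kN·m
Load 3 — uniform load w=9 kN/m over full span:
  M_3 = -w(L-x)²/2 = -9·(6-3)²/2 = -81/2 kN·m
Load 4 — applied couple M₀=-16 kN·m at a=12/5 m (b=L-a=18/5):
  M_4 = 0  [x>a] = 0 kN·m
Superposition: M = Σ M_i = -48 kN·m ≈ -48.000000 kN·m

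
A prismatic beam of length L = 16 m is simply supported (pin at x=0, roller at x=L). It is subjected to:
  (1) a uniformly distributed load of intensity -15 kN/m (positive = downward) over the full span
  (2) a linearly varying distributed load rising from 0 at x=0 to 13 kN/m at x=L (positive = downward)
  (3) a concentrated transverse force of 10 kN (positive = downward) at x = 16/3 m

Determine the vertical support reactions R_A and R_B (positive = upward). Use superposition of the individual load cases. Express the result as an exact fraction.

Load 1 — uniform load w=-15 kN/m over full span:
  R_A = wL/2 = (-15)·16/2 = -120 kN
  R_B = wL/2 = (-15)·16/2 = -120 kN
Load 2 — triangular load w₀=13 kN/m (0→w₀ over full span):
  R_A = w₀L/6 = 13·16/6 = 104/3 kN
  R_B = w₀L/3 = 13·16/3 = 208/3 kN
Load 3 — point force P=10 kN at a=16/3 m (b=L-a=32/3):
  R_A = Pb/L = 10·(32/3)/16 = 20/3 kN
  R_B = Pa/L = 10·(16/3)/16 = 10/3 kN
Superposition: R_A = -236/3 kN, R_B = -142/3 kN

R_A = -236/3 kN, R_B = -142/3 kN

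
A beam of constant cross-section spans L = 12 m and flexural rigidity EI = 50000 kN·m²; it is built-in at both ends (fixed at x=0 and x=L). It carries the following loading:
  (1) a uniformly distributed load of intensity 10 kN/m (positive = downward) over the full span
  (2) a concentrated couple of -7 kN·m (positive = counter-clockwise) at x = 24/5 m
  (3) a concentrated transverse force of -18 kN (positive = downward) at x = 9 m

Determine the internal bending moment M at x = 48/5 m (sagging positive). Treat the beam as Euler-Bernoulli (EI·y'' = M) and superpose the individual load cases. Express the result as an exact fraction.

Load 1 — uniform load w=10 kN/m over full span:
  M_1 = wLx/2 - wL²/12 - wx²/2 = 10·12·(48/5)/2 - 10·12²/12 - 10·(48/5)²/2 = -24/5 kN·m
Load 2 — applied couple M₀=-7 kN·m at a=24/5 m (b=L-a=36/5):
  M_2 = R_Ax - M_A - M₀  [x>a] with R_A=-21/25, M_A=-21/25 = (-21/25)·(48/5) - (-21/25) - (-7) = -28/125 kN·m
Load 3 — point force P=-18 kN at a=9 m (b=L-a=3):
  M_3 = Pa²(a+3b)(L-x)/L³ - Pa²b/L²  [x>a] = (-18)·9²·(9+3·3)·(12-(48/5))/12³ - (-18)·9²·3/12² = -243/40 kN·m
Superposition: M = Σ M_i = -11099/1000 kN·m ≈ -11.099000 kN·m

M(48/5) = -11099/1000 kN·m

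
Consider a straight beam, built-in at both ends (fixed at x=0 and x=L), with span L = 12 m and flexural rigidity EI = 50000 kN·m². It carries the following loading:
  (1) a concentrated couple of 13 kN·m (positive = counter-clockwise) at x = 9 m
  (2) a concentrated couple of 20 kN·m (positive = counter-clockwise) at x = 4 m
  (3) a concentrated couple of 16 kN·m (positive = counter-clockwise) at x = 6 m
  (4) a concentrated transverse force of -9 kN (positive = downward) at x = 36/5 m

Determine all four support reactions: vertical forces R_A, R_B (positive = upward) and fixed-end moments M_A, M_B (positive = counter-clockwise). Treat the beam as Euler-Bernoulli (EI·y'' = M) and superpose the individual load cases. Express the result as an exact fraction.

Load 1 — applied couple M₀=13 kN·m at a=9 m (b=L-a=3):
  R_A = 6M₀ab/L³ = 6·13·9·3/12³ = 39/32 kN
  M_A = M₀b(2a-b)/L² = 13·3·(2·9-3)/12² = 65/16 kN·m
  R_B = -6M₀ab/L³ = -6·13·9·3/12³ = -39/32 kN
  M_B = M₀a(2b-a)/L² = 13·9·(2·3-9)/12² = -39/16 kN·m
Load 2 — applied couple M₀=20 kN·m at a=4 m (b=L-a=8):
  R_A = 6M₀ab/L³ = 6·20·4·8/12³ = 20/9 kN
  M_A = M₀b(2a-b)/L² = 20·8·(2·4-8)/12² = 0 kN·m
  R_B = -6M₀ab/L³ = -6·20·4·8/12³ = -20/9 kN
  M_B = M₀a(2b-a)/L² = 20·4·(2·8-4)/12² = 20/3 kN·m
Load 3 — applied couple M₀=16 kN·m at a=6 m (b=L-a=6):
  R_A = 6M₀ab/L³ = 6·16·6·6/12³ = 2 kN
  M_A = M₀b(2a-b)/L² = 16·6·(2·6-6)/12² = 4 kN·m
  R_B = -6M₀ab/L³ = -6·16·6·6/12³ = -2 kN
  M_B = M₀a(2b-a)/L² = 16·6·(2·6-6)/12² = 4 kN·m
Load 4 — point force P=-9 kN at a=36/5 m (b=L-a=24/5):
  R_A = Pb²(3a+b)/L³ = (-9)·(24/5)²·(3·(36/5)+(24/5))/12³ = -396/125 kN
  M_A = Pab²/L² = (-9)·(36/5)·(24/5)²/12² = -1296/125 kN·m
  R_B = Pa²(a+3b)/L³ = (-9)·(36/5)²·((36/5)+3·(24/5))/12³ = -729/125 kN
  M_B = -Pa²b/L² = -(-9)·(36/5)²·(24/5)/12² = 1944/125 kN·m
Superposition: R_A = 81827/36000 kN, M_A = -4611/2000 kN·m, R_B = -405827/36000 kN, M_B = 142687/6000 kN·m

R_A = 81827/36000 kN, M_A = -4611/2000 kN·m, R_B = -405827/36000 kN, M_B = 142687/6000 kN·m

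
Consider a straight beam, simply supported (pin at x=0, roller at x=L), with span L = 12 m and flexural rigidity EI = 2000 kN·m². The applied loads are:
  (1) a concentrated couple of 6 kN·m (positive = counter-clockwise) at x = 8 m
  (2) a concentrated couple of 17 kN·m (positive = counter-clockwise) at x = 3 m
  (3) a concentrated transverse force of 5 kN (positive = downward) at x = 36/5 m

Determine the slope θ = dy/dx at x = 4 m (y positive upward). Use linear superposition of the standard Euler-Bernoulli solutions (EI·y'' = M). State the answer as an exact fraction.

Load 1 — applied couple M₀=6 kN·m at a=8 m (b=L-a=4):
  θ_1 = (M₀x²/(2L)+C₁)/EI  [x≤a] with C₁=M₀(3b²-L²)/(6L)=-8 = (6·4²/(2·12)+(-8))/2000 = -1/500 rad
Load 2 — applied couple M₀=17 kN·m at a=3 m (b=L-a=9):
  θ_2 = (M₀x²/(2L)-M₀(x-a)+C₁)/EI  [x>a] with C₁=M₀(3b²-L²)/(6L)=187/8 = (17·4²/(2·12)-17·(4-3)+(187/8))/2000 = 17/1920 rad
Load 3 — point force P=5 kN at a=36/5 m (b=L-a=24/5):
  θ_3 = -Pb(L²-b²-3x²)/(6LEI)  [x≤a] = -5·(24/5)·(12²-(24/5)²-3·4²)/(6·12·2000) = -38/3125 rad
Superposition: θ = Σ θ_i = -6367/1200000 rad ≈ -0.005306 rad

θ(4) = -6367/1200000 rad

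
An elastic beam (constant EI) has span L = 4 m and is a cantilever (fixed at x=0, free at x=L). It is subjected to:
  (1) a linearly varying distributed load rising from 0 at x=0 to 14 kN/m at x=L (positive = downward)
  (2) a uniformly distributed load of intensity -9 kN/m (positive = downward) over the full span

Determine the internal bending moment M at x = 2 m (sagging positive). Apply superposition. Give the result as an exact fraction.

M(2) = -16/3 kN·m

Load 1 — triangular load w₀=14 kN/m (0→w₀ over full span):
  M_1 = w₀Lx/2 - w₀L²/3 - w₀x³/(6L) = 14·4·2/2 - 14·4²/3 - 14·2³/(6·4) = -70/3 kN·m
Load 2 — uniform load w=-9 kN/m over full span:
  M_2 = -w(L-x)²/2 = -(-9)·(4-2)²/2 = 18 kN·m
Superposition: M = Σ M_i = -16/3 kN·m ≈ -5.333333 kN·m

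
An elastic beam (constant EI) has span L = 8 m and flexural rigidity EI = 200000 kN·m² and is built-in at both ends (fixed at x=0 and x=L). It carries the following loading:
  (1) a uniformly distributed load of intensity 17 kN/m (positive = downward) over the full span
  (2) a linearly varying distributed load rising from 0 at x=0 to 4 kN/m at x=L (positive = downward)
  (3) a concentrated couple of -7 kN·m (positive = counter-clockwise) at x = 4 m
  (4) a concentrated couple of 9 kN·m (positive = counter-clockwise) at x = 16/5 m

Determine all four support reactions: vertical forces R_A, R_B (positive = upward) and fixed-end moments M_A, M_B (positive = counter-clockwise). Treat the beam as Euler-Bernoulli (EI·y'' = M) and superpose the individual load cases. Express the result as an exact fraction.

R_A = 29243/400 kN, M_A = 9853/100 kN·m, R_B = 31557/400 kN, M_B = -30701/300 kN·m

Load 1 — uniform load w=17 kN/m over full span:
  R_A = wL/2 = 17·8/2 = 68 kN
  M_A = wL²/12 = 17·8²/12 = 272/3 kN·m
  R_B = wL/2 = 17·8/2 = 68 kN
  M_B = -wL²/12 = -17·8²/12 = -272/3 kN·m
Load 2 — triangular load w₀=4 kN/m (0→w₀ over full span):
  R_A = 3w₀L/20 = 3·4·8/20 = 24/5 kN
  M_A = w₀L²/30 = 4·8²/30 = 128/15 kN·m
  R_B = 7w₀L/20 = 7·4·8/20 = 56/5 kN
  M_B = -w₀L²/20 = -4·8²/20 = -64/5 kN·m
Load 3 — applied couple M₀=-7 kN·m at a=4 m (b=L-a=4):
  R_A = 6M₀ab/L³ = 6·(-7)·4·4/8³ = -21/16 kN
  M_A = M₀b(2a-b)/L² = (-7)·4·(2·4-4)/8² = -7/4 kN·m
  R_B = -6M₀ab/L³ = -6·(-7)·4·4/8³ = 21/16 kN
  M_B = M₀a(2b-a)/L² = (-7)·4·(2·4-4)/8² = -7/4 kN·m
Load 4 — applied couple M₀=9 kN·m at a=16/5 m (b=L-a=24/5):
  R_A = 6M₀ab/L³ = 6·9·(16/5)·(24/5)/8³ = 81/50 kN
  M_A = M₀b(2a-b)/L² = 9·(24/5)·(2·(16/5)-(24/5))/8² = 27/25 kN·m
  R_B = -6M₀ab/L³ = -6·9·(16/5)·(24/5)/8³ = -81/50 kN
  M_B = M₀a(2b-a)/L² = 9·(16/5)·(2·(24/5)-(16/5))/8² = 72/25 kN·m
Superposition: R_A = 29243/400 kN, M_A = 9853/100 kN·m, R_B = 31557/400 kN, M_B = -30701/300 kN·m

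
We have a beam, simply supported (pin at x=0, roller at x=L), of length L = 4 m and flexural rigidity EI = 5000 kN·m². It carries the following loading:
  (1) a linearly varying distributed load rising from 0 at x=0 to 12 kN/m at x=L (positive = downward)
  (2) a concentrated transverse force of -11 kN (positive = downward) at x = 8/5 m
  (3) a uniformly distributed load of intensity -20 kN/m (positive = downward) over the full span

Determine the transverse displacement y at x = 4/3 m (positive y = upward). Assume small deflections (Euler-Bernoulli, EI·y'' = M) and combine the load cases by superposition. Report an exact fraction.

y(4/3) = 67708/6328125 m

Load 1 — triangular load w₀=12 kN/m (0→w₀ over full span):
  y_1 = -w₀x(7L⁴-10L²x²+3x⁴)/(360LEI) = -12·(4/3)·(7·4⁴-10·4²·(4/3)²+3·(4/3)⁴)/(360·4·5000) = -512/151875 m
Load 2 — point force P=-11 kN at a=8/5 m (b=L-a=12/5):
  y_2 = -Pbx(L²-b²-x²)/(6LEI)  [x≤a] = -(-11)·(12/5)·(4/3)·(4²-(12/5)²-(4/3)²)/(6·4·5000) = 5236/2109375 m
Load 3 — uniform load w=-20 kN/m over full span:
  y_3 = -wx(L³-2Lx²+x³)/(24EI) = -(-20)·(4/3)·(4³-2·4·(4/3)²+(4/3)³)/(24·5000) = 352/30375 m
Superposition: y = Σ y_i = 67708/6328125 m ≈ 0.010700 m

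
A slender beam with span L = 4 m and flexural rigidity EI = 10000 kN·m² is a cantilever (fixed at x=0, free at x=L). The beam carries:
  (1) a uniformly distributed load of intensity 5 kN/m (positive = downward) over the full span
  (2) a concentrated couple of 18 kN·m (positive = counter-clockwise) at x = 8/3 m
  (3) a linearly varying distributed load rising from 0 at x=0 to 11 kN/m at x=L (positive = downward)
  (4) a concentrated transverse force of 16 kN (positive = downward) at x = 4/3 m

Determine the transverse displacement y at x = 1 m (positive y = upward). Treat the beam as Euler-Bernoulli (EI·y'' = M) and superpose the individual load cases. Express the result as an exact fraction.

y(1) = -19951/4800000 m

Load 1 — uniform load w=5 kN/m over full span:
  y_1 = -wx²(x²-4Lx+6L²)/(24EI) = -5·1²·(1²-4·4·1+6·4²)/(24·10000) = -27/16000 m
Load 2 — applied couple M₀=18 kN·m at a=8/3 m (b=L-a=4/3):
  y_2 = M₀x²/(2EI)  [x≤a] = 18·1²/(2·10000) = 9/10000 m
Load 3 — triangular load w₀=11 kN/m (0→w₀ over full span):
  y_3 = (w₀Lx³/12-w₀L²x²/6-w₀x⁵/(120L))/EI = (11·4·1³/12-11·4²·1²/6-11·1⁵/(120·4))/10000 = -12331/4800000 m
Load 4 — point force P=16 kN at a=4/3 m (b=L-a=8/3):
  y_4 = -Px²(3a-x)/(6EI)  [x≤a] = -16·1²·(3·(4/3)-1)/(6·10000) = -1/1250 m
Superposition: y = Σ y_i = -19951/4800000 m ≈ -0.004156 m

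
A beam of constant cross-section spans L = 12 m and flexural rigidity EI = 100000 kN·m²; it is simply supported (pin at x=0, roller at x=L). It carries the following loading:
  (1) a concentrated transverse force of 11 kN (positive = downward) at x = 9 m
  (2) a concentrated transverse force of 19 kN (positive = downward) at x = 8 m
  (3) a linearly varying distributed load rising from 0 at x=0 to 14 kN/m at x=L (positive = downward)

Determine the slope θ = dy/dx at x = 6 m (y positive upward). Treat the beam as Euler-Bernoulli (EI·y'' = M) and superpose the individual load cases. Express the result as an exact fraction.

Load 1 — point force P=11 kN at a=9 m (b=L-a=3):
  θ_1 = -Pb(L²-b²-3x²)/(6LEI)  [x≤a] = -11·3·(12²-3²-3·6²)/(6·12·100000) = -99/800000 rad
Load 2 — point force P=19 kN at a=8 m (b=L-a=4):
  θ_2 = -Pb(L²-b²-3x²)/(6LEI)  [x≤a] = -19·4·(12²-4²-3·6²)/(6·12·100000) = -19/90000 rad
Load 3 — triangular load w₀=14 kN/m (0→w₀ over full span):
  θ_3 = -w₀(7L⁴-30L²x²+15x⁴)/(360LEI) = -14·(7·12⁴-30·12²·6²+15·6⁴)/(360·12·100000) = -147/500000 rad
Superposition: θ = Σ θ_i = -22639/36000000 rad ≈ -0.000629 rad

θ(6) = -22639/36000000 rad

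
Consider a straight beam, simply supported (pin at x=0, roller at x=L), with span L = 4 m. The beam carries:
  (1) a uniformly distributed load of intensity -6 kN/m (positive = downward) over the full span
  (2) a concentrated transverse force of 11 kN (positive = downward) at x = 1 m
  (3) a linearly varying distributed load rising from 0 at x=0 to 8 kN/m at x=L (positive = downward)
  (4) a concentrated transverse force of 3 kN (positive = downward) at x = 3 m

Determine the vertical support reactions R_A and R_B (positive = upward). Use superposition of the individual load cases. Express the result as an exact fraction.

R_A = 7/3 kN, R_B = 11/3 kN

Load 1 — uniform load w=-6 kN/m over full span:
  R_A = wL/2 = (-6)·4/2 = -12 kN
  R_B = wL/2 = (-6)·4/2 = -12 kN
Load 2 — point force P=11 kN at a=1 m (b=L-a=3):
  R_A = Pb/L = 11·3/4 = 33/4 kN
  R_B = Pa/L = 11·1/4 = 11/4 kN
Load 3 — triangular load w₀=8 kN/m (0→w₀ over full span):
  R_A = w₀L/6 = 8·4/6 = 16/3 kN
  R_B = w₀L/3 = 8·4/3 = 32/3 kN
Load 4 — point force P=3 kN at a=3 m (b=L-a=1):
  R_A = Pb/L = 3·1/4 = 3/4 kN
  R_B = Pa/L = 3·3/4 = 9/4 kN
Superposition: R_A = 7/3 kN, R_B = 11/3 kN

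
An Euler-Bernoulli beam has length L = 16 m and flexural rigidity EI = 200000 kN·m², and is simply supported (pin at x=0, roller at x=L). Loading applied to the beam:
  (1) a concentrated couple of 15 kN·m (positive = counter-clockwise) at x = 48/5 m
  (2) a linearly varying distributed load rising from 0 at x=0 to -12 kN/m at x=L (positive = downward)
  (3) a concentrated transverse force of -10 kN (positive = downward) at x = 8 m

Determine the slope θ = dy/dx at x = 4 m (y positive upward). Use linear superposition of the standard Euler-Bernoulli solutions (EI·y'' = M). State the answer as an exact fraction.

θ(4) = 24433/6000000 rad

Load 1 — applied couple M₀=15 kN·m at a=48/5 m (b=L-a=32/5):
  θ_1 = (M₀x²/(2L)+C₁)/EI  [x≤a] with C₁=M₀(3b²-L²)/(6L)=-104/5 = (15·4²/(2·16)+(-104/5))/200000 = -133/2000000 rad
Load 2 — triangular load w₀=-12 kN/m (0→w₀ over full span):
  θ_2 = -w₀(7L⁴-30L²x²+15x⁴)/(360LEI) = -(-12)·(7·16⁴-30·16²·4²+15·4⁴)/(360·16·200000) = 1327/375000 rad
Load 3 — point force P=-10 kN at a=8 m (b=L-a=8):
  θ_3 = -Pb(L²-b²-3x²)/(6LEI)  [x≤a] = -(-10)·8·(16²-8²-3·4²)/(6·16·200000) = 3/5000 rad
Superposition: θ = Σ θ_i = 24433/6000000 rad ≈ 0.004072 rad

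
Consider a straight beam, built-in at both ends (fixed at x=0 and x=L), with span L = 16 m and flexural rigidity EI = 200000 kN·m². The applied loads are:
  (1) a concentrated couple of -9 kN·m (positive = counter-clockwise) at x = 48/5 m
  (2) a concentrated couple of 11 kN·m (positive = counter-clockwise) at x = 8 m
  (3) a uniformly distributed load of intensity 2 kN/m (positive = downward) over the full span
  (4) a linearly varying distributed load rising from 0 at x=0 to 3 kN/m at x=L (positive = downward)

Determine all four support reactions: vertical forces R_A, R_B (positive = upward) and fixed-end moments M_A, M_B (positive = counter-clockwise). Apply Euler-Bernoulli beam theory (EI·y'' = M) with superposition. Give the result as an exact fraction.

R_A = 18737/800 kN, M_A = 20441/300 kN·m, R_B = 26063/800 kN, M_B = -23819/300 kN·m

Load 1 — applied couple M₀=-9 kN·m at a=48/5 m (b=L-a=32/5):
  R_A = 6M₀ab/L³ = 6·(-9)·(48/5)·(32/5)/16³ = -81/100 kN
  M_A = M₀b(2a-b)/L² = (-9)·(32/5)·(2·(48/5)-(32/5))/16² = -72/25 kN·m
  R_B = -6M₀ab/L³ = -6·(-9)·(48/5)·(32/5)/16³ = 81/100 kN
  M_B = M₀a(2b-a)/L² = (-9)·(48/5)·(2·(32/5)-(48/5))/16² = -27/25 kN·m
Load 2 — applied couple M₀=11 kN·m at a=8 m (b=L-a=8):
  R_A = 6M₀ab/L³ = 6·11·8·8/16³ = 33/32 kN
  M_A = M₀b(2a-b)/L² = 11·8·(2·8-8)/16² = 11/4 kN·m
  R_B = -6M₀ab/L³ = -6·11·8·8/16³ = -33/32 kN
  M_B = M₀a(2b-a)/L² = 11·8·(2·8-8)/16² = 11/4 kN·m
Load 3 — uniform load w=2 kN/m over full span:
  R_A = wL/2 = 2·16/2 = 16 kN
  M_A = wL²/12 = 2·16²/12 = 128/3 kN·m
  R_B = wL/2 = 2·16/2 = 16 kN
  M_B = -wL²/12 = -2·16²/12 = -128/3 kN·m
Load 4 — triangular load w₀=3 kN/m (0→w₀ over full span):
  R_A = 3w₀L/20 = 3·3·16/20 = 36/5 kN
  M_A = w₀L²/30 = 3·16²/30 = 128/5 kN·m
  R_B = 7w₀L/20 = 7·3·16/20 = 84/5 kN
  M_B = -w₀L²/20 = -3·16²/20 = -192/5 kN·m
Superposition: R_A = 18737/800 kN, M_A = 20441/300 kN·m, R_B = 26063/800 kN, M_B = -23819/300 kN·m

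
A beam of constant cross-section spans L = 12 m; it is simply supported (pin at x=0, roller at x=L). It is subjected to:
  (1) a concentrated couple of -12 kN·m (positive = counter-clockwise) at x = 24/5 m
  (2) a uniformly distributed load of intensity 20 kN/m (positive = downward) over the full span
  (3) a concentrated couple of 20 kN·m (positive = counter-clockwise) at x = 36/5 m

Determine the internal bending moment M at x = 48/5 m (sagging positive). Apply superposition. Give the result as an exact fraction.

M(48/5) = 1144/5 kN·m

Load 1 — applied couple M₀=-12 kN·m at a=24/5 m (b=L-a=36/5):
  M_1 = M₀x/L - M₀  [x>a] = (-12)·(48/5)/12 - (-12) = 12/5 kN·m
Load 2 — uniform load w=20 kN/m over full span:
  M_2 = wx(L-x)/2 = 20·(48/5)·(12-(48/5))/2 = 1152/5 kN·m
Load 3 — applied couple M₀=20 kN·m at a=36/5 m (b=L-a=24/5):
  M_3 = M₀x/L - M₀  [x>a] = 20·(48/5)/12 - 20 = -4 kN·m
Superposition: M = Σ M_i = 1144/5 kN·m ≈ 228.800000 kN·m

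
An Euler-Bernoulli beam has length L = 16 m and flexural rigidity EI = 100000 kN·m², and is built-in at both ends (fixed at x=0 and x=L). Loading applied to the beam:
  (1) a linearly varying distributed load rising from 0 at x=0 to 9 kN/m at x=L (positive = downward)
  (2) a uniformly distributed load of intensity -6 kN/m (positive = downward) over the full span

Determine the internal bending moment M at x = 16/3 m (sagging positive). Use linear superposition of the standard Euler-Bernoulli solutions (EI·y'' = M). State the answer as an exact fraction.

M(16/3) = -832/45 kN·m

Load 1 — triangular load w₀=9 kN/m (0→w₀ over full span):
  M_1 = 3w₀Lx/20 - w₀L²/30 - w₀x³/(6L) = 3·9·16·(16/3)/20 - 9·16²/30 - 9·(16/3)³/(6·16) = 1088/45 kN·m
Load 2 — uniform load w=-6 kN/m over full span:
  M_2 = wLx/2 - wL²/12 - wx²/2 = (-6)·16·(16/3)/2 - (-6)·16²/12 - (-6)·(16/3)²/2 = -128/3 kN·m
Superposition: M = Σ M_i = -832/45 kN·m ≈ -18.488889 kN·m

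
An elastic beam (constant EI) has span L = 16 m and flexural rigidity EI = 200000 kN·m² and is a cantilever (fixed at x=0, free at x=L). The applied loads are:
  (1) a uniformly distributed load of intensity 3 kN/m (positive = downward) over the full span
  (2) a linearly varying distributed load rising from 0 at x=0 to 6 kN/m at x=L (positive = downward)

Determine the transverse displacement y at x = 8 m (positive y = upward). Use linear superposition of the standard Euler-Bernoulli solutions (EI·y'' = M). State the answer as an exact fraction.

y(8) = -1648/15625 m

Load 1 — uniform load w=3 kN/m over full span:
  y_1 = -wx²(x²-4Lx+6L²)/(24EI) = -3·8²·(8²-4·16·8+6·16²)/(24·200000) = -136/3125 m
Load 2 — triangular load w₀=6 kN/m (0→w₀ over full span):
  y_2 = (w₀Lx³/12-w₀L²x²/6-w₀x⁵/(120L))/EI = (6·16·8³/12-6·16²·8²/6-6·8⁵/(120·16))/200000 = -968/15625 m
Superposition: y = Σ y_i = -1648/15625 m ≈ -0.105472 m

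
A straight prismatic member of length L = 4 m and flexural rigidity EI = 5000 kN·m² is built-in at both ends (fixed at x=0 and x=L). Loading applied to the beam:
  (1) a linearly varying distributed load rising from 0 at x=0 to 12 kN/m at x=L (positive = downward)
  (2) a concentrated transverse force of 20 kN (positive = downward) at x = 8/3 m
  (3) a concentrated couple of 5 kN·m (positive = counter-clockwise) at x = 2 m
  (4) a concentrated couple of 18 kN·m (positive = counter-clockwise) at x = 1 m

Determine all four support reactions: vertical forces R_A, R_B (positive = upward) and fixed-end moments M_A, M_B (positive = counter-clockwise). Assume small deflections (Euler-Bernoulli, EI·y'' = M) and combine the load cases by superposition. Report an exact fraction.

R_A = 41737/2160 kN, M_A = 11017/1080 kN·m, R_B = 53303/2160 kN, M_B = -15743/1080 kN·m

Load 1 — triangular load w₀=12 kN/m (0→w₀ over full span):
  R_A = 3w₀L/20 = 3·12·4/20 = 36/5 kN
  M_A = w₀L²/30 = 12·4²/30 = 32/5 kN·m
  R_B = 7w₀L/20 = 7·12·4/20 = 84/5 kN
  M_B = -w₀L²/20 = -12·4²/20 = -48/5 kN·m
Load 2 — point force P=20 kN at a=8/3 m (b=L-a=4/3):
  R_A = Pb²(3a+b)/L³ = 20·(4/3)²·(3·(8/3)+(4/3))/4³ = 140/27 kN
  M_A = Pab²/L² = 20·(8/3)·(4/3)²/4² = 160/27 kN·m
  R_B = Pa²(a+3b)/L³ = 20·(8/3)²·((8/3)+3·(4/3))/4³ = 400/27 kN
  M_B = -Pa²b/L² = -20·(8/3)²·(4/3)/4² = -320/27 kN·m
Load 3 — applied couple M₀=5 kN·m at a=2 m (b=L-a=2):
  R_A = 6M₀ab/L³ = 6·5·2·2/4³ = 15/8 kN
  M_A = M₀b(2a-b)/L² = 5·2·(2·2-2)/4² = 5/4 kN·m
  R_B = -6M₀ab/L³ = -6·5·2·2/4³ = -15/8 kN
  M_B = M₀a(2b-a)/L² = 5·2·(2·2-2)/4² = 5/4 kN·m
Load 4 — applied couple M₀=18 kN·m at a=1 m (b=L-a=3):
  R_A = 6M₀ab/L³ = 6·18·1·3/4³ = 81/16 kN
  M_A = M₀b(2a-b)/L² = 18·3·(2·1-3)/4² = -27/8 kN·m
  R_B = -6M₀ab/L³ = -6·18·1·3/4³ = -81/16 kN
  M_B = M₀a(2b-a)/L² = 18·1·(2·3-1)/4² = 45/8 kN·m
Superposition: R_A = 41737/2160 kN, M_A = 11017/1080 kN·m, R_B = 53303/2160 kN, M_B = -15743/1080 kN·m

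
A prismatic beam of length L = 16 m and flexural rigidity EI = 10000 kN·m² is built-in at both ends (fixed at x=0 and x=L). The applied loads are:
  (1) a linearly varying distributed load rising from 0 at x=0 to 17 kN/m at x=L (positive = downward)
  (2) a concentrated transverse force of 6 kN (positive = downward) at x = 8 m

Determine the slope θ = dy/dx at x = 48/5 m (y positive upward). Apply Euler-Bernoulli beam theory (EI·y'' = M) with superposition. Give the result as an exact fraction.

Load 1 — triangular load w₀=17 kN/m (0→w₀ over full span):
  θ_1 = -w₀(2x(L-x)(L-2x)(x+2L)+x²(L-x)²)/(120LEI) = -17·(2·(48/5)·(16-(48/5))·(16-2·(48/5))·((48/5)+2·16)+(48/5)²·(16-(48/5))²)/(120·16·10000) = 4352/390625 rad
Load 2 — point force P=6 kN at a=8 m (b=L-a=8):
  θ_2 = Pa²(L-x)(2bL-(3b+a)(L-x))/(2L³EI)  [x>a] = 6·8²·(16-(48/5))·(2·8·16-(3·8+8)·(16-(48/5)))/(2·16³·10000) = 24/15625 rad
Superposition: θ = Σ θ_i = 4952/390625 rad ≈ 0.012677 rad

θ(48/5) = 4952/390625 rad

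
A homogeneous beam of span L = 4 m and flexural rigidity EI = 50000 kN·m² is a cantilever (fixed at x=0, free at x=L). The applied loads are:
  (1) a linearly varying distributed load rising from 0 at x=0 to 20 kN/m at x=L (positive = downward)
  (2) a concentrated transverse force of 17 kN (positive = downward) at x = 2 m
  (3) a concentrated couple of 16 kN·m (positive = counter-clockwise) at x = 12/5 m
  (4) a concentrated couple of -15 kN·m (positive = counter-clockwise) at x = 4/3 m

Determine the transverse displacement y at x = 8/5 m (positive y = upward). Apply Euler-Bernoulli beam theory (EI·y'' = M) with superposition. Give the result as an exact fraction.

Load 1 — triangular load w₀=20 kN/m (0→w₀ over full span):
  y_1 = (w₀Lx³/12-w₀L²x²/6-w₀x⁵/(120L))/EI = (20·4·(8/5)³/12-20·4²·(8/5)²/6-20·(8/5)⁵/(120·4))/50000 = -64256/29296875 m
Load 2 — point force P=17 kN at a=2 m (b=L-a=2):
  y_2 = -Px²(3a-x)/(6EI)  [x≤a] = -17·(8/5)²·(3·2-(8/5))/(6·50000) = -748/1171875 m
Load 3 — applied couple M₀=16 kN·m at a=12/5 m (b=L-a=8/5):
  y_3 = M₀x²/(2EI)  [x≤a] = 16·(8/5)²/(2·50000) = 32/78125 m
Load 4 — applied couple M₀=-15 kN·m at a=4/3 m (b=L-a=8/3):
  y_4 = M₀a(2x-a)/(2EI)  [x>a] = (-15)·(4/3)·(2·(8/5)-(4/3))/(2·50000) = -7/18750 m
Superposition: y = Σ y_i = -163787/58593750 m ≈ -0.002795 m

y(8/5) = -163787/58593750 m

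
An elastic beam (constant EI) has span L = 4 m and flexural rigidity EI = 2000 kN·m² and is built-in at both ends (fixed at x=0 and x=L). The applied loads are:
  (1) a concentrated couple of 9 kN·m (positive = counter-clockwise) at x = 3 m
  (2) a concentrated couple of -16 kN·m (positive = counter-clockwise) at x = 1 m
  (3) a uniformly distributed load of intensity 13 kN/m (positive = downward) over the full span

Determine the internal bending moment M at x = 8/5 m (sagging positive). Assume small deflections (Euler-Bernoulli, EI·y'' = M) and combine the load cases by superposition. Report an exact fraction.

M(8/5) = 17597/1200 kN·m

Load 1 — applied couple M₀=9 kN·m at a=3 m (b=L-a=1):
  M_1 = R_Ax - M_A  [x≤a] with R_A=81/32, M_A=45/16 = (81/32)·(8/5) - (45/16) = 99/80 kN·m
Load 2 — applied couple M₀=-16 kN·m at a=1 m (b=L-a=3):
  M_2 = R_Ax - M_A - M₀  [x>a] with R_A=-9/2, M_A=3 = (-9/2)·(8/5) - 3 - (-16) = 29/5 kN·m
Load 3 — uniform load w=13 kN/m over full span:
  M_3 = wLx/2 - wL²/12 - wx²/2 = 13·4·(8/5)/2 - 13·4²/12 - 13·(8/5)²/2 = 572/75 kN·m
Superposition: M = Σ M_i = 17597/1200 kN·m ≈ 14.664167 kN·m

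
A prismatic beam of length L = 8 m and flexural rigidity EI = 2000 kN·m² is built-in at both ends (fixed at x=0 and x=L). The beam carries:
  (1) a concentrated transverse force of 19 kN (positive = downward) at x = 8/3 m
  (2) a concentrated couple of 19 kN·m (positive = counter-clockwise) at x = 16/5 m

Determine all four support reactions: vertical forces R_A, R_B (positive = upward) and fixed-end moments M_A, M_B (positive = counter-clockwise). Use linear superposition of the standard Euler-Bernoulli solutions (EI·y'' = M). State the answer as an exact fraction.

R_A = 23617/1350 kN, M_A = 16739/675 kN·m, R_B = 2033/1350 kN, M_B = -3496/675 kN·m

Load 1 — point force P=19 kN at a=8/3 m (b=L-a=16/3):
  R_A = Pb²(3a+b)/L³ = 19·(16/3)²·(3·(8/3)+(16/3))/8³ = 380/27 kN
  M_A = Pab²/L² = 19·(8/3)·(16/3)²/8² = 608/27 kN·m
  R_B = Pa²(a+3b)/L³ = 19·(8/3)²·((8/3)+3·(16/3))/8³ = 133/27 kN
  M_B = -Pa²b/L² = -19·(8/3)²·(16/3)/8² = -304/27 kN·m
Load 2 — applied couple M₀=19 kN·m at a=16/5 m (b=L-a=24/5):
  R_A = 6M₀ab/L³ = 6·19·(16/5)·(24/5)/8³ = 171/50 kN
  M_A = M₀b(2a-b)/L² = 19·(24/5)·(2·(16/5)-(24/5))/8² = 57/25 kN·m
  R_B = -6M₀ab/L³ = -6·19·(16/5)·(24/5)/8³ = -171/50 kN
  M_B = M₀a(2b-a)/L² = 19·(16/5)·(2·(24/5)-(16/5))/8² = 152/25 kN·m
Superposition: R_A = 23617/1350 kN, M_A = 16739/675 kN·m, R_B = 2033/1350 kN, M_B = -3496/675 kN·m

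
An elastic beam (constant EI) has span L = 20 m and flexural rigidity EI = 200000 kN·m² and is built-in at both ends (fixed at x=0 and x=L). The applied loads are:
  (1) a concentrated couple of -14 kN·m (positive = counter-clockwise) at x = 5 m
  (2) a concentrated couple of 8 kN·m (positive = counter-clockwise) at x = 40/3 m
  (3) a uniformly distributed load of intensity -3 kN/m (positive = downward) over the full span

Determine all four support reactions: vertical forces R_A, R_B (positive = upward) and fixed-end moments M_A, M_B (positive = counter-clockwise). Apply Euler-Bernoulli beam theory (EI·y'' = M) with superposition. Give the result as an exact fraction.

Load 1 — applied couple M₀=-14 kN·m at a=5 m (b=L-a=15):
  R_A = 6M₀ab/L³ = 6·(-14)·5·15/20³ = -63/80 kN
  M_A = M₀b(2a-b)/L² = (-14)·15·(2·5-15)/20² = 21/8 kN·m
  R_B = -6M₀ab/L³ = -6·(-14)·5·15/20³ = 63/80 kN
  M_B = M₀a(2b-a)/L² = (-14)·5·(2·15-5)/20² = -35/8 kN·m
Load 2 — applied couple M₀=8 kN·m at a=40/3 m (b=L-a=20/3):
  R_A = 6M₀ab/L³ = 6·8·(40/3)·(20/3)/20³ = 8/15 kN
  M_A = M₀b(2a-b)/L² = 8·(20/3)·(2·(40/3)-(20/3))/20² = 8/3 kN·m
  R_B = -6M₀ab/L³ = -6·8·(40/3)·(20/3)/20³ = -8/15 kN
  M_B = M₀a(2b-a)/L² = 8·(40/3)·(2·(20/3)-(40/3))/20² = 0 kN·m
Load 3 — uniform load w=-3 kN/m over full span:
  R_A = wL/2 = (-3)·20/2 = -30 kN
  M_A = wL²/12 = (-3)·20²/12 = -100 kN·m
  R_B = wL/2 = (-3)·20/2 = -30 kN
  M_B = -wL²/12 = -(-3)·20²/12 = 100 kN·m
Superposition: R_A = -7261/240 kN, M_A = -2273/24 kN·m, R_B = -7139/240 kN, M_B = 765/8 kN·m

R_A = -7261/240 kN, M_A = -2273/24 kN·m, R_B = -7139/240 kN, M_B = 765/8 kN·m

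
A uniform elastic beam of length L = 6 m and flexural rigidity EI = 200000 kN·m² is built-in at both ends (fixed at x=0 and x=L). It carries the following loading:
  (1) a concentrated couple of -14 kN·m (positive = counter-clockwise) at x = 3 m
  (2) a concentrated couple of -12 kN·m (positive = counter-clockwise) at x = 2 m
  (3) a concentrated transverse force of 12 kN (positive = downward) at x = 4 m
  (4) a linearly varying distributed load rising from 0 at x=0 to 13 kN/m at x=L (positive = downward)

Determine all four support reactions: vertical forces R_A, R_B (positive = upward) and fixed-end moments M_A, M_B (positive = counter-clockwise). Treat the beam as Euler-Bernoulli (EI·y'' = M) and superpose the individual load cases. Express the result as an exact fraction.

Load 1 — applied couple M₀=-14 kN·m at a=3 m (b=L-a=3):
  R_A = 6M₀ab/L³ = 6·(-14)·3·3/6³ = -7/2 kN
  M_A = M₀b(2a-b)/L² = (-14)·3·(2·3-3)/6² = -7/2 kN·m
  R_B = -6M₀ab/L³ = -6·(-14)·3·3/6³ = 7/2 kN
  M_B = M₀a(2b-a)/L² = (-14)·3·(2·3-3)/6² = -7/2 kN·m
Load 2 — applied couple M₀=-12 kN·m at a=2 m (b=L-a=4):
  R_A = 6M₀ab/L³ = 6·(-12)·2·4/6³ = -8/3 kN
  M_A = M₀b(2a-b)/L² = (-12)·4·(2·2-4)/6² = 0 kN·m
  R_B = -6M₀ab/L³ = -6·(-12)·2·4/6³ = 8/3 kN
  M_B = M₀a(2b-a)/L² = (-12)·2·(2·4-2)/6² = -4 kN·m
Load 3 — point force P=12 kN at a=4 m (b=L-a=2):
  R_A = Pb²(3a+b)/L³ = 12·2²·(3·4+2)/6³ = 28/9 kN
  M_A = Pab²/L² = 12·4·2²/6² = 16/3 kN·m
  R_B = Pa²(a+3b)/L³ = 12·4²·(4+3·2)/6³ = 80/9 kN
  M_B = -Pa²b/L² = -12·4²·2/6² = -32/3 kN·m
Load 4 — triangular load w₀=13 kN/m (0→w₀ over full span):
  R_A = 3w₀L/20 = 3·13·6/20 = 117/10 kN
  M_A = w₀L²/30 = 13·6²/30 = 78/5 kN·m
  R_B = 7w₀L/20 = 7·13·6/20 = 273/10 kN
  M_B = -w₀L²/20 = -13·6²/20 = -117/5 kN·m
Superposition: R_A = 389/45 kN, M_A = 523/30 kN·m, R_B = 1906/45 kN, M_B = -1247/30 kN·m

R_A = 389/45 kN, M_A = 523/30 kN·m, R_B = 1906/45 kN, M_B = -1247/30 kN·m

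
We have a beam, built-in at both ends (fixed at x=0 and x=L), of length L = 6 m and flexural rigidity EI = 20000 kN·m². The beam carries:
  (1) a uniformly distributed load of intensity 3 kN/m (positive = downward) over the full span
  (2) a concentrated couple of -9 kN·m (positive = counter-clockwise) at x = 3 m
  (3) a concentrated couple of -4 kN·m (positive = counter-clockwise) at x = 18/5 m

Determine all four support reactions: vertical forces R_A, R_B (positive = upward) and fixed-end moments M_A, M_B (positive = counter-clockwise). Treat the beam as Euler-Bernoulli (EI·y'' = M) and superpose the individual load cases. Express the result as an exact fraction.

R_A = 579/100 kN, M_A = 547/100 kN·m, R_B = 1221/100 kN, M_B = -1173/100 kN·m

Load 1 — uniform load w=3 kN/m over full span:
  R_A = wL/2 = 3·6/2 = 9 kN
  M_A = wL²/12 = 3·6²/12 = 9 kN·m
  R_B = wL/2 = 3·6/2 = 9 kN
  M_B = -wL²/12 = -3·6²/12 = -9 kN·m
Load 2 — applied couple M₀=-9 kN·m at a=3 m (b=L-a=3):
  R_A = 6M₀ab/L³ = 6·(-9)·3·3/6³ = -9/4 kN
  M_A = M₀b(2a-b)/L² = (-9)·3·(2·3-3)/6² = -9/4 kN·m
  R_B = -6M₀ab/L³ = -6·(-9)·3·3/6³ = 9/4 kN
  M_B = M₀a(2b-a)/L² = (-9)·3·(2·3-3)/6² = -9/4 kN·m
Load 3 — applied couple M₀=-4 kN·m at a=18/5 m (b=L-a=12/5):
  R_A = 6M₀ab/L³ = 6·(-4)·(18/5)·(12/5)/6³ = -24/25 kN
  M_A = M₀b(2a-b)/L² = (-4)·(12/5)·(2·(18/5)-(12/5))/6² = -32/25 kN·m
  R_B = -6M₀ab/L³ = -6·(-4)·(18/5)·(12/5)/6³ = 24/25 kN
  M_B = M₀a(2b-a)/L² = (-4)·(18/5)·(2·(12/5)-(18/5))/6² = -12/25 kN·m
Superposition: R_A = 579/100 kN, M_A = 547/100 kN·m, R_B = 1221/100 kN, M_B = -1173/100 kN·m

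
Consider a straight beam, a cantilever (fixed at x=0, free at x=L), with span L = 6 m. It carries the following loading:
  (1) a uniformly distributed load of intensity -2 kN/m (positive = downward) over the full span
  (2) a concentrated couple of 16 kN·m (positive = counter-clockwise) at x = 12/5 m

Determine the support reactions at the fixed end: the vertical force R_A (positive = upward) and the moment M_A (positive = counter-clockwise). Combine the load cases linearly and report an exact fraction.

R_A = -12 kN, M_A = -52 kN·m

Load 1 — uniform load w=-2 kN/m over full span:
  R_A = wL = (-2)·6 = -12 kN
  M_A = wL²/2 = (-2)·6²/2 = -36 kN·m
Load 2 — applied couple M₀=16 kN·m at a=12/5 m (b=L-a=18/5):
  R_A = 0 kN
  M_A = -M₀ = -16 kN·m
Superposition: R_A = -12 kN, M_A = -52 kN·m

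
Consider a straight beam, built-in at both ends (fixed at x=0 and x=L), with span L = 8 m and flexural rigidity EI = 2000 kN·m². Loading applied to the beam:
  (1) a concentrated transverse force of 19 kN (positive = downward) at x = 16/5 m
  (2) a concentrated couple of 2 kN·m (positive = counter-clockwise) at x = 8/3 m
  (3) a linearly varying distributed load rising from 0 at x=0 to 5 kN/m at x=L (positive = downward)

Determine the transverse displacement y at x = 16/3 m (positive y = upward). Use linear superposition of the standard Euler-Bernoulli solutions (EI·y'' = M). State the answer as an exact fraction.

y(16/3) = -295604/11390625 m

Load 1 — point force P=19 kN at a=16/5 m (b=L-a=24/5):
  y_1 = -Pa²(L-x)²(3bL-(3b+a)(L-x))/(6L³EI)  [x>a] = -19·(16/5)²·(8-(16/3))²·(3·(24/5)·8-(3·(24/5)+(16/5))·(8-(16/3)))/(6·8³·2000) = -19456/1265625 m
Load 2 — applied couple M₀=2 kN·m at a=8/3 m (b=L-a=16/3):
  y_2 = (R_Ax³/6 - M_Ax²/2 - M₀(x-a)²/2)/EI  [x>a] with R_A=1/3, M_A=0 = ((1/3)·(16/3)³/6 - 0·(16/3)²/2 - 2·((16/3)-(8/3))²/2)/2000 = 4/6075 m
Load 3 — triangular load w₀=5 kN/m (0→w₀ over full span):
  y_3 = -w₀x²(L-x)²(x+2L)/(120LEI) = -5·(16/3)²·(8-(16/3))²·((16/3)+2·8)/(120·8·2000) = -1024/91125 m
Superposition: y = Σ y_i = -295604/11390625 m ≈ -0.025952 m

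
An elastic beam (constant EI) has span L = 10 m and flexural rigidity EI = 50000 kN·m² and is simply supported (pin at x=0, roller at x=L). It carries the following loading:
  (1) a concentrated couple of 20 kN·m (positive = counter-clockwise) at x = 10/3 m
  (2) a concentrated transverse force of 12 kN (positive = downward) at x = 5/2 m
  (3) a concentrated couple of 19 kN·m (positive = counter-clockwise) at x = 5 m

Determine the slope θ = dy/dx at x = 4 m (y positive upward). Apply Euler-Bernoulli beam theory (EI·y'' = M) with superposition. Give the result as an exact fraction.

Load 1 — applied couple M₀=20 kN·m at a=10/3 m (b=L-a=20/3):
  θ_1 = (M₀x²/(2L)-M₀(x-a)+C₁)/EI  [x>a] with C₁=M₀(3b²-L²)/(6L)=100/9 = (20·4²/(2·10)-20·(4-(10/3))+(100/9))/50000 = 31/112500 rad
Load 2 — point force P=12 kN at a=5/2 m (b=L-a=15/2):
  θ_2 = -Pa(2L²-6Lx+3x²+a²)/(6LEI)  [x>a] = -12·(5/2)·(2·10²-6·10·4+3·4²+(5/2)²)/(6·10·50000) = -57/400000 rad
Load 3 — applied couple M₀=19 kN·m at a=5 m (b=L-a=5):
  θ_3 = (M₀x²/(2L)+C₁)/EI  [x≤a] with C₁=M₀(3b²-L²)/(6L)=-95/12 = (19·4²/(2·10)+(-95/12))/50000 = 437/3000000 rad
Superposition: θ = Σ θ_i = 5017/18000000 rad ≈ 0.000279 rad

θ(4) = 5017/18000000 rad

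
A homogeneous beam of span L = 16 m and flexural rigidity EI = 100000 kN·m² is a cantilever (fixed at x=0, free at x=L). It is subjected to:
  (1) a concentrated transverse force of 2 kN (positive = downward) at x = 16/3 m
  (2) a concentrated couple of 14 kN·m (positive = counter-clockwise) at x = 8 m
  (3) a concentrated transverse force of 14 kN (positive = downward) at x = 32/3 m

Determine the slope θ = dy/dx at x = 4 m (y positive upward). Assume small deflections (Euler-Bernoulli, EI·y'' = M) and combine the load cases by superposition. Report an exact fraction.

Load 1 — point force P=2 kN at a=16/3 m (b=L-a=32/3):
  θ_1 = -Px(2a-x)/(2EI)  [x≤a] = -2·4·(2·(16/3)-4)/(2·100000) = -1/3750 rad
Load 2 — applied couple M₀=14 kN·m at a=8 m (b=L-a=8):
  θ_2 = M₀x/EI  [x≤a] = 14·4/100000 = 7/12500 rad
Load 3 — point force P=14 kN at a=32/3 m (b=L-a=16/3):
  θ_3 = -Px(2a-x)/(2EI)  [x≤a] = -14·4·(2·(32/3)-4)/(2·100000) = -91/18750 rad
Superposition: θ = Σ θ_i = -57/12500 rad ≈ -0.004560 rad

θ(4) = -57/12500 rad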